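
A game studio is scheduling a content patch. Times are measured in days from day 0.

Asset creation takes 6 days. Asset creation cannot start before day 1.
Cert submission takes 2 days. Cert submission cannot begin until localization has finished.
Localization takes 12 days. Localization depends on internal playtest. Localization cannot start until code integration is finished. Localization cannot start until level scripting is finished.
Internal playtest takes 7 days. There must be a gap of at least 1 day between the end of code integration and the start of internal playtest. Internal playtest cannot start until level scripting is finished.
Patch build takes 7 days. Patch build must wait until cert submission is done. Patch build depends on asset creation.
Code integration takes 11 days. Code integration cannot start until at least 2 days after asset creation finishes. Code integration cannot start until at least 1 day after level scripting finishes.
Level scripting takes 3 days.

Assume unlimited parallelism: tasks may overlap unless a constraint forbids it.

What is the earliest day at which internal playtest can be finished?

Level scripting has no prerequisites, so it starts at day 0 and finishes at day 3.
Asset creation waits on its own release at day 1, so it starts at day 1 and finishes at 1 + 6 = day 7.
For code integration: asset creation (finishes day 7, plus 2-day gap → day 9); level scripting (finishes day 3, plus 1-day gap → day 4). Taking the maximum gives a start of day 9, and it finishes at 9 + 11 = day 20.
Internal playtest cannot start until code integration (finishes day 20, plus 1-day gap → day 21); level scripting (finishes day 3). The controlling bound is day 21, so internal playtest finishes at 21 + 7 = day 28.

28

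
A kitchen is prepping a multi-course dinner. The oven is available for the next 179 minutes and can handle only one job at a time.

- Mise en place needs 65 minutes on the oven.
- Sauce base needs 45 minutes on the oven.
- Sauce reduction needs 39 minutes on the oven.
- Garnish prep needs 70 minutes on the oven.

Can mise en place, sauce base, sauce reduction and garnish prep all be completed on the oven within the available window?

Running back to back, the jobs need 65 + 45 + 39 + 70 = 219 minutes on the oven.
Since 219 > 179, they cannot all fit.

No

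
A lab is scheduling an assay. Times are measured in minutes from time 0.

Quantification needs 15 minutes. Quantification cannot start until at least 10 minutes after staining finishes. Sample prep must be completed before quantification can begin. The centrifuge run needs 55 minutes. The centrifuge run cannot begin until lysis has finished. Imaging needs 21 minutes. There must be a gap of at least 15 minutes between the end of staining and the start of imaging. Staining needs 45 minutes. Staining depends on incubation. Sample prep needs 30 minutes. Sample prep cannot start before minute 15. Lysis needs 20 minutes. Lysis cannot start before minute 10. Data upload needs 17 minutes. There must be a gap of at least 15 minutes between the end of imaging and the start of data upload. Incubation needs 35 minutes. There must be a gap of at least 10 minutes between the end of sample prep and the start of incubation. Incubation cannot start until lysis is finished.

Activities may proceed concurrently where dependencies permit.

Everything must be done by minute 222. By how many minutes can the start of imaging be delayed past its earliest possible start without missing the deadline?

Lysis waits on its own release at minute 10, so it starts at minute 10 and finishes at 10 + 20 = minute 30.
After its own release at minute 15, sample prep can start at minute 15 and finishes at minute 45.
Incubation cannot start until sample prep (finishes minute 45, plus 10-minute gap → minute 55); lysis (finishes minute 30). The controlling bound is minute 55, so incubation finishes at 55 + 35 = minute 90.
Staining cannot begin until incubation (finishes minute 90). It runs from minute 90 to 90 + 45 = minute 135.
After staining (finishes minute 135, plus 15-minute gap → minute 150), imaging can start at minute 150 and finishes at minute 171.

Working backward from the deadline:
Data upload must finish by minute 222; it takes 17 minutes, so it must start by 222 − 17 = minute 205.
Since data upload (must start by minute 205, minus 15-minute gap → minute 190) depends on it, imaging must finish by minute 190. Backing off its 21-minute duration gives a latest start of minute 169.
So imaging can start as early as minute 150 and as late as minute 169, giving 169 − 150 = 19 minutes of slack.

19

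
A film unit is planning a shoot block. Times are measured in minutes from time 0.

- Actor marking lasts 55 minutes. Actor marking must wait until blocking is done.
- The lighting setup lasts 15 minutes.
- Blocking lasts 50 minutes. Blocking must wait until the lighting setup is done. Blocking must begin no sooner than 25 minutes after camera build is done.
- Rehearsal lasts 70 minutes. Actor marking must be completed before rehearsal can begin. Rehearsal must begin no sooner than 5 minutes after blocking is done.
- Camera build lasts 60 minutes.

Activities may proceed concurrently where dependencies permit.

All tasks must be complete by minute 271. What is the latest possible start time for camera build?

11

Rehearsal must finish by minute 271; it takes 70 minutes, so it must start by 271 − 70 = minute 201.
Actor marking must finish before rehearsal (must start by minute 201). With a 55-minute duration, actor marking must start by 201 − 55 = minute 146.
Blocking has several dependents: actor marking (must start by minute 146); rehearsal (must start by minute 201, minus 5-minute gap → minute 196). The earliest of those limits is minute 146, so blocking must start by 146 − 50 = minute 96.
Since blocking (must start by minute 96, minus 25-minute gap → minute 71) depends on it, camera build must finish by minute 71. Backing off its 60-minute duration gives a latest start of minute 11.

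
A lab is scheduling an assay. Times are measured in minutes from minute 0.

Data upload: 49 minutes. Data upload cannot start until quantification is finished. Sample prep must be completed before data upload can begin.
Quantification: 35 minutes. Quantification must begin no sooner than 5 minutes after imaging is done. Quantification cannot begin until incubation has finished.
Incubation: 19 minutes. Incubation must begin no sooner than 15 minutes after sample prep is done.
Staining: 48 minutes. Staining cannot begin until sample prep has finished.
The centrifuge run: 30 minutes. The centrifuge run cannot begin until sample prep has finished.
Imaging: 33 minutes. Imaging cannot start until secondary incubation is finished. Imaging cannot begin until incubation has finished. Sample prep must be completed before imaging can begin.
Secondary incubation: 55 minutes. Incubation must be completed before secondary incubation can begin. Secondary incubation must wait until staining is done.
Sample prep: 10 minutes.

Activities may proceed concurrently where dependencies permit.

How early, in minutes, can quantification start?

151

Nothing blocks sample prep, so it runs from minute 0 to minute 10.
After sample prep (finishes minute 10), staining can start at minute 10 and finishes at minute 58.
After sample prep (finishes minute 10, plus 15-minute gap → minute 25), incubation can start at minute 25 and finishes at minute 44.
Secondary incubation cannot start until incubation (finishes minute 44); staining (finishes minute 58). The controlling bound is minute 58, so secondary incubation finishes at 58 + 55 = minute 113.
For imaging: secondary incubation (finishes minute 113); incubation (finishes minute 44); sample prep (finishes minute 10). Taking the maximum gives a start of minute 113, and it finishes at 113 + 33 = minute 146.
Quantification waits on imaging (finishes minute 146, plus 5-minute gap → minute 151); incubation (finishes minute 44). The latest of these is minute 151, which is the earliest quantification can start.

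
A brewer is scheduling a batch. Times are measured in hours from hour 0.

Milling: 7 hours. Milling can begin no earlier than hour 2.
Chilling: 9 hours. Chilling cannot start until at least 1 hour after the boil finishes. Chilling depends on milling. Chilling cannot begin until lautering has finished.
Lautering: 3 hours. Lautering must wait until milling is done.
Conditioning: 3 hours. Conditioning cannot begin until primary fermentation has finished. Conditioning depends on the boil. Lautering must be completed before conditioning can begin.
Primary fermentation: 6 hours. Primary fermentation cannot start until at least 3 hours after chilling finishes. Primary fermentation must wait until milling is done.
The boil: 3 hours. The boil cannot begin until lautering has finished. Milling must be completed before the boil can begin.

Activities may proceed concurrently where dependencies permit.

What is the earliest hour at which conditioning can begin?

After its own release at hour 2, milling can start at hour 2 and finishes at hour 9.
Lautering cannot begin until milling (finishes hour 9). It runs from hour 9 to 9 + 3 = hour 12.
The boil has to wait for lautering (finishes hour 12); milling (finishes hour 9). The latest of these is hour 12, so the boil runs hour 12 to 12 + 3 = hour 15.
Chilling needs all of the boil (finishes hour 15, plus 1-hour gap → hour 16); milling (finishes hour 9); lautering (finishes hour 12). That puts its earliest start at hour 16; it finishes at 16 + 9 = hour 25.
Primary fermentation needs all of chilling (finishes hour 25, plus 3-hour gap → hour 28); milling (finishes hour 9). That puts its earliest start at hour 28; it finishes at 28 + 6 = hour 34.
Conditioning waits on primary fermentation (finishes hour 34); the boil (finishes hour 15); lautering (finishes hour 12). The latest of these is hour 34, which is the earliest conditioning can start.

34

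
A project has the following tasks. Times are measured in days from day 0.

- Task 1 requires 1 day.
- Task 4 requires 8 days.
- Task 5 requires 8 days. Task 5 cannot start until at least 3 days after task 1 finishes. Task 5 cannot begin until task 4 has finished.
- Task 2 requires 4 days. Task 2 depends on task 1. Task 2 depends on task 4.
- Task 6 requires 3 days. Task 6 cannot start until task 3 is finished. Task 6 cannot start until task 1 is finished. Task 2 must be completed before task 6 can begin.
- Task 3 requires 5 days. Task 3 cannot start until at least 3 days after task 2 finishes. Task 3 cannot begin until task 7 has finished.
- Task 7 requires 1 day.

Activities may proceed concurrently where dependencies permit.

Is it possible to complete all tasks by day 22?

Task 7 can start immediately at day 0; it finishes at day 1.
Nothing blocks task 4, so it runs from day 0 to day 8.
Nothing blocks task 1, so it runs from day 0 to day 1.
Task 5 needs all of task 1 (finishes day 1, plus 3-day gap → day 4); task 4 (finishes day 8). That puts its earliest start at day 8; it finishes at 8 + 8 = day 16.
Task 2 has to wait for task 1 (finishes day 1); task 4 (finishes day 8). The latest of these is day 8, so task 2 runs day 8 to 8 + 4 = day 12.
For task 3: task 2 (finishes day 12, plus 3-day gap → day 15); task 7 (finishes day 1). Taking the maximum gives a start of day 15, and it finishes at 15 + 5 = day 20.
Task 6 has to wait for task 3 (finishes day 20); task 1 (finishes day 1); task 2 (finishes day 12). The latest of these is day 20, so task 6 runs day 20 to 20 + 3 = day 23.
The earliest everything can be done is day 23, which is after the deadline of 22, so it is not possible.

No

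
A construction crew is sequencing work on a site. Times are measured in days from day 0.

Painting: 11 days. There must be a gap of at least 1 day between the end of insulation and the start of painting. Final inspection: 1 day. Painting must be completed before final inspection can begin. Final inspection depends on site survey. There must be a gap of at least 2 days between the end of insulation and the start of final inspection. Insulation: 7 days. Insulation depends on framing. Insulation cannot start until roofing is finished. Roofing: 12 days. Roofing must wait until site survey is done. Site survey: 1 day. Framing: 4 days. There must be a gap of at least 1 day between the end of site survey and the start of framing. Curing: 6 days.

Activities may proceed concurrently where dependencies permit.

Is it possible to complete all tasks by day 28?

No

Curing can start immediately at day 0; it finishes at day 6.
Nothing blocks site survey, so it runs from day 0 to day 1.
After site survey (finishes day 1), roofing can start at day 1 and finishes at day 13.
After site survey (finishes day 1, plus 1-day gap → day 2), framing can start at day 2 and finishes at day 6.
Insulation needs all of framing (finishes day 6); roofing (finishes day 13). That puts its earliest start at day 13; it finishes at 13 + 7 = day 20.
Painting cannot begin until insulation (finishes day 20, plus 1-day gap → day 21). It runs from day 21 to 21 + 11 = day 32.
Final inspection cannot start until painting (finishes day 32); site survey (finishes day 1); insulation (finishes day 20, plus 2-day gap → day 22). The controlling bound is day 32, so final inspection finishes at 32 + 1 = day 33.
The earliest everything can be done is day 33, which is after the deadline of 28, so it is not possible.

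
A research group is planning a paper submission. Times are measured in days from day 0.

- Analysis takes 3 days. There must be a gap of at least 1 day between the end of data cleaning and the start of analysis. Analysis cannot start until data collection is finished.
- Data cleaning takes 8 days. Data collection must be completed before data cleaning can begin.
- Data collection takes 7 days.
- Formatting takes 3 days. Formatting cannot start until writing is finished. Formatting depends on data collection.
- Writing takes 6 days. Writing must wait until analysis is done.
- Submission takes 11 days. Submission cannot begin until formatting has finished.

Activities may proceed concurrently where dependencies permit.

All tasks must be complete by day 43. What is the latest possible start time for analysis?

20

Submission must finish by day 43; it takes 11 days, so it must start by 43 − 11 = day 32.
Formatting must finish before submission (must start by day 32). With a 3-day duration, formatting must start by 32 − 3 = day 29.
Writing has to be done before formatting (must start by day 29). That means finishing by day 29, i.e. starting by 29 − 6 = day 23.
Analysis must finish before writing (must start by day 23). With a 3-day duration, analysis must start by 23 − 3 = day 20.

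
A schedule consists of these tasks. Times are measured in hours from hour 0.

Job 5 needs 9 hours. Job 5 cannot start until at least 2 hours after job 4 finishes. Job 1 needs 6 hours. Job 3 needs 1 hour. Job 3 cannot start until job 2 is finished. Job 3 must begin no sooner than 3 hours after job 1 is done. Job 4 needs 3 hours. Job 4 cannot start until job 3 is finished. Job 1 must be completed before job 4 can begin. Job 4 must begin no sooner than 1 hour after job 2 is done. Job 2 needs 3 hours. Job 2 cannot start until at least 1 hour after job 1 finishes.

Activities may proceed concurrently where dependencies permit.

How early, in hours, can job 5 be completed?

25

Job 1 can start immediately at hour 0; it finishes at hour 6.
After job 1 (finishes hour 6, plus 1-hour gap → hour 7), job 2 can start at hour 7 and finishes at hour 10.
Job 3 has to wait for job 2 (finishes hour 10); job 1 (finishes hour 6, plus 3-hour gap → hour 9). The latest of these is hour 10, so job 3 runs hour 10 to 10 + 1 = hour 11.
Job 4 needs all of job 3 (finishes hour 11); job 1 (finishes hour 6); job 2 (finishes hour 10, plus 1-hour gap → hour 11). That puts its earliest start at hour 11; it finishes at 11 + 3 = hour 14.
After job 4 (finishes hour 14, plus 2-hour gap → hour 16), job 5 can start at hour 16 and finishes at hour 25.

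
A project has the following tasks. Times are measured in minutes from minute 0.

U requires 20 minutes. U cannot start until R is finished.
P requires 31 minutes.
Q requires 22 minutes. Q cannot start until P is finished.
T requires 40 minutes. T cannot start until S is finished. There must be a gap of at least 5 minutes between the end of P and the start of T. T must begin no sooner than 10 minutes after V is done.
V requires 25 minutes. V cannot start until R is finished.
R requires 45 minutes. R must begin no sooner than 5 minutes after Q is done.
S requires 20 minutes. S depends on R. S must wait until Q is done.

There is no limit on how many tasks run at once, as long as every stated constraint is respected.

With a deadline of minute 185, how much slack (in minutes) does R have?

7

P has no prerequisites, so it starts at minute 0 and finishes at minute 31.
Q waits on P (finishes minute 31), so it starts at minute 31 and finishes at 31 + 22 = minute 53.
R cannot begin until Q (finishes minute 53, plus 5-minute gap → minute 58). It runs from minute 58 to 58 + 45 = minute 103.

Working backward from the deadline:
To finish by minute 185, T (duration 40) must start no later than minute 145.
S has to be done before T (must start by minute 145). That means finishing by minute 145, i.e. starting by 145 − 20 = minute 125.
Nothing follows U; the deadline of minute 185 is its only limit. It must start by 185 − 20 = minute 165.
V feeds into T (must start by minute 145, minus 10-minute gap → minute 135); so V must finish by minute 135 and therefore start by minute 110.
R must finish in time for S (must start by minute 125); U (must start by minute 165); V (must start by minute 110). The tightest is minute 110, so R must start by 110 − 45 = minute 65.
So R can start as early as minute 58 and as late as minute 65, giving 65 − 58 = 7 minutes of slack.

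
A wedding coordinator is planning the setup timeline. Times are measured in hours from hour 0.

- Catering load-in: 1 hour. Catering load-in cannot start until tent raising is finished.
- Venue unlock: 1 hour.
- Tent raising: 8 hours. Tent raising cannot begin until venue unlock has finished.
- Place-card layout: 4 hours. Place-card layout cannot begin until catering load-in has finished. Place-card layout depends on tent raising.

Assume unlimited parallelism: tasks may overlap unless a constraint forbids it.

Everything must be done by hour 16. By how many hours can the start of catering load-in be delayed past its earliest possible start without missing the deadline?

Nothing blocks venue unlock, so it runs from hour 0 to hour 1.
Tent raising cannot begin until venue unlock (finishes hour 1). It runs from hour 1 to 1 + 8 = hour 9.
Catering load-in waits on tent raising (finishes hour 9), so it starts at hour 9 and finishes at 9 + 1 = hour 10.

Working backward from the deadline:
To finish by hour 16, place-card layout (duration 4) must start no later than hour 12.
Since place-card layout (must start by hour 12) depends on it, catering load-in must finish by hour 12. Backing off its 1-hour duration gives a latest start of hour 11.
So catering load-in can start as early as hour 9 and as late as hour 11, giving 11 − 9 = 2 hours of slack.

2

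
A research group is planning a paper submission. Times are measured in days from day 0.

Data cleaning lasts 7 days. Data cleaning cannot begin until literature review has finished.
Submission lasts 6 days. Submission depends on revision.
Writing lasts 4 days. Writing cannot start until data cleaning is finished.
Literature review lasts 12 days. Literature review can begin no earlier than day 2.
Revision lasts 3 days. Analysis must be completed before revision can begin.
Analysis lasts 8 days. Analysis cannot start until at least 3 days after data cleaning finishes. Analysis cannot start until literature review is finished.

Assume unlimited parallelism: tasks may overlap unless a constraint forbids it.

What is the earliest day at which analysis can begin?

Literature review waits on its own release at day 2, so it starts at day 2 and finishes at 2 + 12 = day 14.
Data cleaning waits on literature review (finishes day 14), so it starts at day 14 and finishes at 14 + 7 = day 21.
Analysis waits on data cleaning (finishes day 21, plus 3-day gap → day 24); literature review (finishes day 14). The latest of these is day 24, which is the earliest analysis can start.

24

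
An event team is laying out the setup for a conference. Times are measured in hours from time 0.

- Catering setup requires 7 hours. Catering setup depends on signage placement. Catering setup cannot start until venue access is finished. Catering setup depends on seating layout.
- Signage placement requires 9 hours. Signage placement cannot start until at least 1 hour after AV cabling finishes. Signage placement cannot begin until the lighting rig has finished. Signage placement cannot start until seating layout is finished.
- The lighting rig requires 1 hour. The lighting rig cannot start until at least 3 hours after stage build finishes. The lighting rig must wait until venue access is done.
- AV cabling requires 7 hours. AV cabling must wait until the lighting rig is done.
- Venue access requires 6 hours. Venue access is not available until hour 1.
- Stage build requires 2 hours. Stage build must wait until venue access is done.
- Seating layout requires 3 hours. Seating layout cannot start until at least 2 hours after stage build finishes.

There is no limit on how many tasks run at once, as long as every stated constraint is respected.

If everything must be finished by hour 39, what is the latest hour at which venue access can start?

Catering setup must finish by hour 39; it takes 7 hours, so it must start by 39 − 7 = hour 32.
Since catering setup (must start by hour 32) depends on it, signage placement must finish by hour 32. Backing off its 9-hour duration gives a latest start of hour 23.
AV cabling has to be done before signage placement (must start by hour 23, minus 1-hour gap → hour 22). That means finishing by hour 22, i.e. starting by 22 − 7 = hour 15.
The lighting rig feeds AV cabling (must start by hour 15); signage placement (must start by hour 23). Taking the minimum, the lighting rig must finish by hour 15 and start by 15 − 1 = hour 14.
Seating layout must finish in time for signage placement (must start by hour 23); catering setup (must start by hour 32). The tightest is hour 23, so seating layout must start by 23 − 3 = hour 20.
Stage build must finish in time for the lighting rig (must start by hour 14, minus 3-hour gap → hour 11); seating layout (must start by hour 20, minus 2-hour gap → hour 18). The tightest is hour 11, so stage build must start by 11 − 2 = hour 9.
Venue access must finish in time for stage build (must start by hour 9); the lighting rig (must start by hour 14); catering setup (must start by hour 32). The tightest is hour 9, so venue access must start by 9 − 6 = hour 3.

3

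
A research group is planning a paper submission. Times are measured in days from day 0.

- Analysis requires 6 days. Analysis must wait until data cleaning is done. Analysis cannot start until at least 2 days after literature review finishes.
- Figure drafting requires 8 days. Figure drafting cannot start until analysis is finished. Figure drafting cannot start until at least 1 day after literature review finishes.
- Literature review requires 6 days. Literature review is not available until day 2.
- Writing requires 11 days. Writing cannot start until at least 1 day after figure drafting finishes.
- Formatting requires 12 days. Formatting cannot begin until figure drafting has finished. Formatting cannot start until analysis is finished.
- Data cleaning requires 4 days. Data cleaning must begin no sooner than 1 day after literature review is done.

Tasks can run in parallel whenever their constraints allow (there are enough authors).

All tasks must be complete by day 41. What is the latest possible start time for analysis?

To finish by day 41, writing (duration 11) must start no later than day 30.
Formatting must finish by day 41; it takes 12 days, so it must start by 41 − 12 = day 29.
Figure drafting must finish in time for writing (must start by day 30, minus 1-day gap → day 29); formatting (must start by day 29). The tightest is day 29, so figure drafting must start by 29 − 8 = day 21.
Analysis feeds figure drafting (must start by day 21); formatting (must start by day 29). Taking the minimum, analysis must finish by day 21 and start by 21 − 6 = day 15.

15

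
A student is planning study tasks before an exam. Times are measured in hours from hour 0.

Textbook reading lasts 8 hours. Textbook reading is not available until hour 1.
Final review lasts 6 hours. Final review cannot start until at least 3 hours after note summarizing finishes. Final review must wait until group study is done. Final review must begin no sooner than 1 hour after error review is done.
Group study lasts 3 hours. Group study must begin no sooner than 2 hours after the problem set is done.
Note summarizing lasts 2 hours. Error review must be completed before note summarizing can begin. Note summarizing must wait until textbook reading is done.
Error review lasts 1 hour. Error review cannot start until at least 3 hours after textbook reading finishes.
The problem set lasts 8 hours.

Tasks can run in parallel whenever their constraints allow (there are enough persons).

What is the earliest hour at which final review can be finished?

24

Nothing blocks the problem set, so it runs from hour 0 to hour 8.
After the problem set (finishes hour 8, plus 2-hour gap → hour 10), group study can start at hour 10 and finishes at hour 13.
Textbook reading cannot begin until its own release at hour 1. It runs from hour 1 to 1 + 8 = hour 9.
Error review waits on textbook reading (finishes hour 9, plus 3-hour gap → hour 12), so it starts at hour 12 and finishes at 12 + 1 = hour 13.
For note summarizing: error review (finishes hour 13); textbook reading (finishes hour 9). Taking the maximum gives a start of hour 13, and it finishes at 13 + 2 = hour 15.
Final review needs all of note summarizing (finishes hour 15, plus 3-hour gap → hour 18); group study (finishes hour 13); error review (finishes hour 13, plus 1-hour gap → hour 14). That puts its earliest start at hour 18; it finishes at 18 + 6 = hour 24.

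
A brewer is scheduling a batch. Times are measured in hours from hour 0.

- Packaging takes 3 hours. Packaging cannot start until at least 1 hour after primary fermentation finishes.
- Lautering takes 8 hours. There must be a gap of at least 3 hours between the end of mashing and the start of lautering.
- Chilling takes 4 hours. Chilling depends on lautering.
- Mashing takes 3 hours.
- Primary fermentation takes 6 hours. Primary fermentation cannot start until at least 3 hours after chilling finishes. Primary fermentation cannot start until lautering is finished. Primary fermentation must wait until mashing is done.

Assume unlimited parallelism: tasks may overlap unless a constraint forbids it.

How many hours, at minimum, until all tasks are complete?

31

Mashing has no prerequisites, so it starts at hour 0 and finishes at hour 3.
Lautering cannot begin until mashing (finishes hour 3, plus 3-hour gap → hour 6). It runs from hour 6 to 6 + 8 = hour 14.
After lautering (finishes hour 14), chilling can start at hour 14 and finishes at hour 18.
Primary fermentation has to wait for chilling (finishes hour 18, plus 3-hour gap → hour 21); lautering (finishes hour 14); mashing (finishes hour 3). The latest of these is hour 21, so primary fermentation runs hour 21 to 21 + 6 = hour 27.
After primary fermentation (finishes hour 27, plus 1-hour gap → hour 28), packaging can start at hour 28 and finishes at hour 31.
All tasks are finished once the last one completes. Finish times: Mashing at 3, Lautering at 14, Chilling at 18, Primary fermentation at 27, Packaging at 31. The latest is hour 31.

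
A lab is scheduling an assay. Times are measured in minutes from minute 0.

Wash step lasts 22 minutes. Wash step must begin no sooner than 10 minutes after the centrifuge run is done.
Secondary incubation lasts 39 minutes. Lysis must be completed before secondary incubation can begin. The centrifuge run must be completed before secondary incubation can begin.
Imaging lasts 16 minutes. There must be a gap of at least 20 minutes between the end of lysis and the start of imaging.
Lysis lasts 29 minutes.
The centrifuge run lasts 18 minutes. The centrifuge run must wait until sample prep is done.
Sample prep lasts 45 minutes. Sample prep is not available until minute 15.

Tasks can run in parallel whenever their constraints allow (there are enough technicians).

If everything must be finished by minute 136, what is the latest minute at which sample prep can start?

34

To finish by minute 136, wash step (duration 22) must start no later than minute 114.
To finish by minute 136, secondary incubation (duration 39) must start no later than minute 97.
For the centrifuge run: wash step (must start by minute 114, minus 10-minute gap → minute 104); secondary incubation (must start by minute 97). The most restrictive is minute 97; with an 18-minute duration, the centrifuge run must start by minute 79.
Sample prep feeds into the centrifuge run (must start by minute 79); so sample prep must finish by minute 79 and therefore start by minute 34.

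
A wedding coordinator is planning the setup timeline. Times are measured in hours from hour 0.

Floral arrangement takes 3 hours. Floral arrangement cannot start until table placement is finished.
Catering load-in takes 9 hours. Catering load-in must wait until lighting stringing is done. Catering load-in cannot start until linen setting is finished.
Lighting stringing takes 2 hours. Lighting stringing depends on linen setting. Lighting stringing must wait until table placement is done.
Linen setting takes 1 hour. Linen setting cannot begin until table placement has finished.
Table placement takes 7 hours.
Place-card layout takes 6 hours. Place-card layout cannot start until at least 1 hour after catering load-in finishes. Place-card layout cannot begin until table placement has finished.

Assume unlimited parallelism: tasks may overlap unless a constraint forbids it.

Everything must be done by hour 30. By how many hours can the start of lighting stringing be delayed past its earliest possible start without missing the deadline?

4

Table placement can start immediately at hour 0; it finishes at hour 7.
Linen setting waits on table placement (finishes hour 7), so it starts at hour 7 and finishes at 7 + 1 = hour 8.
Lighting stringing has to wait for linen setting (finishes hour 8); table placement (finishes hour 7). The latest of these is hour 8, so lighting stringing runs hour 8 to 8 + 2 = hour 10.

Working backward from the deadline:
Place-card layout has no dependents, so it just needs to finish by hour 30. Starting by 30 − 6 = hour 24 achieves that.
Since place-card layout (must start by hour 24, minus 1-hour gap → hour 23) depends on it, catering load-in must finish by hour 23. Backing off its 9-hour duration gives a latest start of hour 14.
Lighting stringing feeds into catering load-in (must start by hour 14); so lighting stringing must finish by hour 14 and therefore start by hour 12.
So lighting stringing can start as early as hour 8 and as late as hour 12, giving 12 − 8 = 4 hours of slack.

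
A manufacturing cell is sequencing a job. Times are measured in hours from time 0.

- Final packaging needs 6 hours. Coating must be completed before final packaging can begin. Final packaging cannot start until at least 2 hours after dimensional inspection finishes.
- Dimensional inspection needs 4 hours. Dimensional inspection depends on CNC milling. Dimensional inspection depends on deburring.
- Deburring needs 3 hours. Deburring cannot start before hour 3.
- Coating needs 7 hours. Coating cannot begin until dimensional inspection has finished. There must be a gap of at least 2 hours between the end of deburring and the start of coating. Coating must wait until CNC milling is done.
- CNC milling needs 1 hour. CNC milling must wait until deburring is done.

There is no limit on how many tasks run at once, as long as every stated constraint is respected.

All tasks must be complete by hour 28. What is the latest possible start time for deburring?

7

Final packaging has no dependents, so it just needs to finish by hour 28. Starting by 28 − 6 = hour 22 achieves that.
Coating must finish before final packaging (must start by hour 22). With a 7-hour duration, coating must start by 22 − 7 = hour 15.
Dimensional inspection feeds coating (must start by hour 15); final packaging (must start by hour 22, minus 2-hour gap → hour 20). Taking the minimum, dimensional inspection must finish by hour 15 and start by 15 − 4 = hour 11.
CNC milling has several dependents: dimensional inspection (must start by hour 11); coating (must start by hour 15). The earliest of those limits is hour 11, so CNC milling must start by 11 − 1 = hour 10.
Deburring has several dependents: CNC milling (must start by hour 10); dimensional inspection (must start by hour 11); coating (must start by hour 15, minus 2-hour gap → hour 13). The earliest of those limits is hour 10, so deburring must start by 10 − 3 = hour 7.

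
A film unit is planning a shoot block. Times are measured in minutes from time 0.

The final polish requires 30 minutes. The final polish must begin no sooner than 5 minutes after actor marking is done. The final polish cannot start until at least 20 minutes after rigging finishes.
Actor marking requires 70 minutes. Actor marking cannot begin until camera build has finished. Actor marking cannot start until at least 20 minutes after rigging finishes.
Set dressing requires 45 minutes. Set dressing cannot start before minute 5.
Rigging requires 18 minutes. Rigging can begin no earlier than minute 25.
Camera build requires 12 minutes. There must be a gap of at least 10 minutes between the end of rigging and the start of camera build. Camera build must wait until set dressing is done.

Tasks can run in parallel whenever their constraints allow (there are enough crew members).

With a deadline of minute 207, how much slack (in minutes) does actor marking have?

Set dressing waits on its own release at minute 5, so it starts at minute 5 and finishes at 5 + 45 = minute 50.
After its own release at minute 25, rigging can start at minute 25 and finishes at minute 43.
Camera build needs all of rigging (finishes minute 43, plus 10-minute gap → minute 53); set dressing (finishes minute 50). That puts its earliest start at minute 53; it finishes at 53 + 12 = minute 65.
For actor marking: camera build (finishes minute 65); rigging (finishes minute 43, plus 20-minute gap → minute 63). Taking the maximum gives a start of minute 65, and it finishes at 65 + 70 = minute 135.

Working backward from the deadline:
The final polish must finish by minute 207; it takes 30 minutes, so it must start by 207 − 30 = minute 177.
Actor marking must finish before the final polish (must start by minute 177, minus 5-minute gap → minute 172). With a 70-minute duration, actor marking must start by 172 − 70 = minute 102.
So actor marking can start as early as minute 65 and as late as minute 102, giving 102 − 65 = 37 minutes of slack.

37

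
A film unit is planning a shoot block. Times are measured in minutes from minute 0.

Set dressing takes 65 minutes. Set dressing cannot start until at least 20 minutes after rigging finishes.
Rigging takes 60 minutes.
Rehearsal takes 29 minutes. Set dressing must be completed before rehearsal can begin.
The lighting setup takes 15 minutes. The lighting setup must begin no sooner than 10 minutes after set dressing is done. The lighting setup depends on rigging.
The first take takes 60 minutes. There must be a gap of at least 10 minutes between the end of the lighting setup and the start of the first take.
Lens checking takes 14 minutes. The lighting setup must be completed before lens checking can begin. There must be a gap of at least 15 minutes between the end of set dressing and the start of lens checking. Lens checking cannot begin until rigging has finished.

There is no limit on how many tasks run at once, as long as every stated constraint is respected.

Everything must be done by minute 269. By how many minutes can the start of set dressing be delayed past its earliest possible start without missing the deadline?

29

Rigging can start immediately at minute 0; it finishes at minute 60.
Set dressing cannot begin until rigging (finishes minute 60, plus 20-minute gap → minute 80). It runs from minute 80 to 80 + 65 = minute 145.

Working backward from the deadline:
Lens checking must finish by minute 269; it takes 14 minutes, so it must start by 269 − 14 = minute 255.
The first take has no dependents, so it just needs to finish by minute 269. Starting by 269 − 60 = minute 209 achieves that.
The lighting setup must finish in time for lens checking (must start by minute 255); the first take (must start by minute 209, minus 10-minute gap → minute 199). The tightest is minute 199, so the lighting setup must start by 199 − 15 = minute 184.
Nothing follows rehearsal; the deadline of minute 269 is its only limit. It must start by 269 − 29 = minute 240.
Set dressing must finish in time for the lighting setup (must start by minute 184, minus 10-minute gap → minute 174); lens checking (must start by minute 255, minus 15-minute gap → minute 240); rehearsal (must start by minute 240). The tightest is minute 174, so set dressing must start by 174 − 65 = minute 109.
So set dressing can start as early as minute 80 and as late as minute 109, giving 109 − 80 = 29 minutes of slack.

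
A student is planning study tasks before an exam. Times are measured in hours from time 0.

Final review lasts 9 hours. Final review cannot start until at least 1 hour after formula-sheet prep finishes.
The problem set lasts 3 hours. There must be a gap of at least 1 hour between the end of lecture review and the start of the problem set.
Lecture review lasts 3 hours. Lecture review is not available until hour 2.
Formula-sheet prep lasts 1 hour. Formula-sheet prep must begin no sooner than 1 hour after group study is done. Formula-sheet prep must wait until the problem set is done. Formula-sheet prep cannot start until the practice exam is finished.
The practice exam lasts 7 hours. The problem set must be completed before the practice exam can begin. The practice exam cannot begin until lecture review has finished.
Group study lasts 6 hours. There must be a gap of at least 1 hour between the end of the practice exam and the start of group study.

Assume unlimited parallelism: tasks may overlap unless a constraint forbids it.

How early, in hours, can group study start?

17

After its own release at hour 2, lecture review can start at hour 2 and finishes at hour 5.
The problem set waits on lecture review (finishes hour 5, plus 1-hour gap → hour 6), so it starts at hour 6 and finishes at 6 + 3 = hour 9.
The practice exam needs all of the problem set (finishes hour 9); lecture review (finishes hour 5). That puts its earliest start at hour 9; it finishes at 9 + 7 = hour 16.
Group study waits on the practice exam (finishes hour 16, plus 1-hour gap → hour 17), so the earliest it can start is hour 17.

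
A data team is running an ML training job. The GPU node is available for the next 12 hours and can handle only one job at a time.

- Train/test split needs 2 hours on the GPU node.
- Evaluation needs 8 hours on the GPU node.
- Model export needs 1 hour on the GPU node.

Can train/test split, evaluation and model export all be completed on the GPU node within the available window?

Yes

Running back to back, the jobs need 2 + 8 + 1 = 11 hours on the GPU node.
Since 11 ≤ 12, they fit within the window.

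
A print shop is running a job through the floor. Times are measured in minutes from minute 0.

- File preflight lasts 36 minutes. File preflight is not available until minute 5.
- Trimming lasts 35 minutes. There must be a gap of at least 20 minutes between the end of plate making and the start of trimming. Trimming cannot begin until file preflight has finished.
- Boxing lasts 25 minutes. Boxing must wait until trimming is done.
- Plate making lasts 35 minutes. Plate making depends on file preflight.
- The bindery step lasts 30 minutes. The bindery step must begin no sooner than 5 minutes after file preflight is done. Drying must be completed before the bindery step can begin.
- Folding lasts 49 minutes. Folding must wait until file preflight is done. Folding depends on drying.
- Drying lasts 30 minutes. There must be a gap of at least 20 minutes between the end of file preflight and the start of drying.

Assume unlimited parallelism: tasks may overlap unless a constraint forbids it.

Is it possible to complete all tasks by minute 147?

File preflight cannot begin until its own release at minute 5. It runs from minute 5 to 5 + 36 = minute 41.
Drying cannot begin until file preflight (finishes minute 41, plus 20-minute gap → minute 61). It runs from minute 61 to 61 + 30 = minute 91.
The bindery step needs all of file preflight (finishes minute 41, plus 5-minute gap → minute 46); drying (finishes minute 91). That puts its earliest start at minute 91; it finishes at 91 + 30 = minute 121.
Folding needs all of file preflight (finishes minute 41); drying (finishes minute 91). That puts its earliest start at minute 91; it finishes at 91 + 49 = minute 140.
After file preflight (finishes minute 41), plate making can start at minute 41 and finishes at minute 76.
Trimming cannot start until plate making (finishes minute 76, plus 20-minute gap → minute 96); file preflight (finishes minute 41). The controlling bound is minute 96, so trimming finishes at 96 + 35 = minute 131.
After trimming (finishes minute 131), boxing can start at minute 131 and finishes at minute 156.
The earliest everything can be done is minute 156, which is after the deadline of 147, so it is not possible.

No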